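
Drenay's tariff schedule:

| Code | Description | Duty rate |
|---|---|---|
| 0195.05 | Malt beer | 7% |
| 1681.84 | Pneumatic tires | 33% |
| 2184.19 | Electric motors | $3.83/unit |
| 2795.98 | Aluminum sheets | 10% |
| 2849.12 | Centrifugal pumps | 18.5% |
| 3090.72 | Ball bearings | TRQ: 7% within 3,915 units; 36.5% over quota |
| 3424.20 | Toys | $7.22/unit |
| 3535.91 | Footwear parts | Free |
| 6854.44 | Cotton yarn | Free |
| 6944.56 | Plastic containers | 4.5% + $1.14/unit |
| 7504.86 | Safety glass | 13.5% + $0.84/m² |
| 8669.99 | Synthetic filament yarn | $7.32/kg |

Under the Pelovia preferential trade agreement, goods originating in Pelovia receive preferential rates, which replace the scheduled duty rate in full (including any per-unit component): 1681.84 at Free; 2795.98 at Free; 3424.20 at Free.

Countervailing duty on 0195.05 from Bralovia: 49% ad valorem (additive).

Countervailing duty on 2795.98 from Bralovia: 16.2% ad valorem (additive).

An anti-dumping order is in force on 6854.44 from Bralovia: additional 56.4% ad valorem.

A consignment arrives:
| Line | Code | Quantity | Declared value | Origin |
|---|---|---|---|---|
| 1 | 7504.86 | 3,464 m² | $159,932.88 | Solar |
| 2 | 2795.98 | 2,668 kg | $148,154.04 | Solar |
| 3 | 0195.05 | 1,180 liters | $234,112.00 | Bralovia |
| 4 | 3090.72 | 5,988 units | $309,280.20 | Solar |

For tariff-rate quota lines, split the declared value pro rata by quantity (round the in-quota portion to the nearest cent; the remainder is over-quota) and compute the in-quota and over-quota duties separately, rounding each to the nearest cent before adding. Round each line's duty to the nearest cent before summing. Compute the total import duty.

$223,654.21

Line 1 (7504.86, Solar, 3,464 m², $159,932.88):
Base rate for 7504.86 is 13.5% + $0.84/m².
Duty = $159,932.88 × 13.5% + 3,464 × $0.84 = $24,500.70.
Line 2 (2795.98, Solar, 2,668 kg, $148,154.04):
Base rate for 2795.98 is 10%.
2795.98 has an FTA preferential rate, but origin Solar is not Pelovia; base rate stands.
The additional-duty order on 2795.98 targets Bralovia, not Solar; it does not apply.
Duty = $148,154.04 × 10% = $14,815.40.
Line 3 (0195.05, Bralovia, 1,180 liters, $234,112.00):
Base rate for 0195.05 is 7%.
Additional duty on 0195.05 from Bralovia: +49%. Applied ad valorem rate: 7% + 49% = 56%.
Duty = $234,112.00 × 56% = $131,102.72.
Line 4 (3090.72, Solar, 5,988 units, $309,280.20):
Code 3090.72 is under a tariff-rate quota (threshold 3,915 units). In-quota: 3,915 units at 7%; over-quota: 2,073 units at 36.5%.
Pro-rata value split: in-quota = $309,280.20 × 3,915/5,988 = $202,209.75; over-quota = $309,280.20 − $202,209.75 = $107,070.45.
In-quota duty = $202,209.75 × 7% = $14,154.68. Over-quota duty = $107,070.45 × 36.5% = $39,080.71.
Line duty = $14,154.68 + $39,080.71 = $53,235.39.
Total = $24,500.70 + $14,815.40 + $131,102.72 + $53,235.39 = $223,654.21.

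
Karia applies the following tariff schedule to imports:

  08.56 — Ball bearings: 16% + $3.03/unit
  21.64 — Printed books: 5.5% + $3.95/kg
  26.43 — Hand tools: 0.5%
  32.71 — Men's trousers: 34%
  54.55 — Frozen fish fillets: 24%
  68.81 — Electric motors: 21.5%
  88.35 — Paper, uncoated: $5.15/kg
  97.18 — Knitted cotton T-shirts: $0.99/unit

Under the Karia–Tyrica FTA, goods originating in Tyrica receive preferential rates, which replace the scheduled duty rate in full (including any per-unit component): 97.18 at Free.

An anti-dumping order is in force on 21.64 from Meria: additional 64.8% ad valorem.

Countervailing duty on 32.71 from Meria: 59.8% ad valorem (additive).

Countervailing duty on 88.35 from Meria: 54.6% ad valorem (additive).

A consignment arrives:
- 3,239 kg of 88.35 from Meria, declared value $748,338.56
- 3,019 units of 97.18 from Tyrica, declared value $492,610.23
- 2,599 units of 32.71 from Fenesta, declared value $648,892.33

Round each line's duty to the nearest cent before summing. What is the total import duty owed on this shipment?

$645,897.09

Line 1 (88.35, Meria, 3,239 kg, $748,338.56):
Base rate for 88.35 is $5.15/kg.
Additional duty on 88.35 from Meria: +54.6% ad valorem. Applied ad valorem rate = 54.6%.
Duty = $748,338.56 × 54.6% + 3,239 × $5.15 = $425,273.70.
Line 2 (97.18, Tyrica, 3,019 units, $492,610.23):
Base rate for 97.18 is $0.99/unit.
Origin Tyrica qualifies under the Karia–Tyrica agreement and 97.18 is covered: preferential rate Free applies instead.
Duty = $492,610.23 × 0% = $0.00.
Line 3 (32.71, Fenesta, 2,599 units, $648,892.33):
Base rate for 32.71 is 34%.
The additional-duty order on 32.71 targets Meria, not Fenesta; it does not apply.
Duty = $648,892.33 × 34% = $220,623.39.
Total = $425,273.70 + $0.00 + $220,623.39 = $645,897.09.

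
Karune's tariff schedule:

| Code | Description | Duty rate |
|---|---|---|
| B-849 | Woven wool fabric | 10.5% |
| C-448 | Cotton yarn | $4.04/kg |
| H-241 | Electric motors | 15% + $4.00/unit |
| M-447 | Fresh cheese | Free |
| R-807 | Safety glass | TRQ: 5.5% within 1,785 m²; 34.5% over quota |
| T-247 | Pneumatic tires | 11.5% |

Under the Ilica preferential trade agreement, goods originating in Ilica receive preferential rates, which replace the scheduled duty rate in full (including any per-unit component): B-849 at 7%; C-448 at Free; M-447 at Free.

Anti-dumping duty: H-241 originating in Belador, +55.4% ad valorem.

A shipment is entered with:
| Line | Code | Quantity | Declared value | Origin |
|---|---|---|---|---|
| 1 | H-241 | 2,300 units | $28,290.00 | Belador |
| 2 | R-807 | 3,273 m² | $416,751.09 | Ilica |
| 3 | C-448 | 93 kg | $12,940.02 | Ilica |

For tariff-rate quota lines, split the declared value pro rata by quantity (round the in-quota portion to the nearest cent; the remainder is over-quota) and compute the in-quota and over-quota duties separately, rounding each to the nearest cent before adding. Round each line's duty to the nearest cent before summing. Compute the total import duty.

Line 1 (H-241, Belador, 2,300 units, $28,290.00):
Base rate for H-241 is 15% + $4.00/unit.
Additional duty on H-241 from Belador: +55.4%. Applied ad valorem rate: 15% + 55.4% = 70.4%.
Duty = $28,290.00 × 70.4% + 2,300 × $4.00 = $29,116.16.
Line 2 (R-807, Ilica, 3,273 m², $416,751.09):
Code R-807 is under a tariff-rate quota (threshold 1,785 m²). In-quota: 1,785 m² at 5.5%; over-quota: 1,488 m² at 34.5%.
Pro-rata value split: in-quota = $416,751.09 × 1,785/3,273 = $227,284.05; over-quota = $416,751.09 − $227,284.05 = $189,467.04.
In-quota duty = $227,284.05 × 5.5% = $12,500.62. Over-quota duty = $189,467.04 × 34.5% = $65,366.13.
Line duty = $12,500.62 + $65,366.13 = $77,866.75.
Line 3 (C-448, Ilica, 93 kg, $12,940.02):
Base rate for C-448 is $4.04/kg.
Origin Ilica qualifies under the Karune–Ilica agreement and C-448 is covered: preferential rate Free applies instead.
Duty = $12,940.02 × 0% = $0.00.
Total = $29,116.16 + $77,866.75 + $0.00 = $106,982.91.

$106,982.91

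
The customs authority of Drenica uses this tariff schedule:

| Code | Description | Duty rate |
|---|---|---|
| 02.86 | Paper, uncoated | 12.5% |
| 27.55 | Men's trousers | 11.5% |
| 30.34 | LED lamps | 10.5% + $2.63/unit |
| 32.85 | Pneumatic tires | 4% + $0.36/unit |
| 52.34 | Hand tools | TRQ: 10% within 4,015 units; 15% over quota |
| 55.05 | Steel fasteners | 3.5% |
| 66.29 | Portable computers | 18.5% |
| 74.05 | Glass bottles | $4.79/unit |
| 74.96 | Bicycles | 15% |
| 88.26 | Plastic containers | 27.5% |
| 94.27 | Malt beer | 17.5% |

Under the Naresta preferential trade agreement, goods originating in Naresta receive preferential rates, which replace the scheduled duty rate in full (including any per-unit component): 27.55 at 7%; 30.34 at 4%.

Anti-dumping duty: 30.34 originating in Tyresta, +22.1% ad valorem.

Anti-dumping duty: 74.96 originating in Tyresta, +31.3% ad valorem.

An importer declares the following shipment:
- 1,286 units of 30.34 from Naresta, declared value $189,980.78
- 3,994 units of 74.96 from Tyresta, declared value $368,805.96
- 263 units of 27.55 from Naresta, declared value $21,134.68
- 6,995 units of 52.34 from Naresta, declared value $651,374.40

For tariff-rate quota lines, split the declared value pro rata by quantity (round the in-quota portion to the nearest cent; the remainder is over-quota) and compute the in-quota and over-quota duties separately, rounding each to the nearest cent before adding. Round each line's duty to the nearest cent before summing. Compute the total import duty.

Line 1 (30.34, Naresta, 1,286 units, $189,980.78):
Base rate for 30.34 is 10.5% + $2.63/unit.
Origin Naresta qualifies under the Drenica–Naresta agreement and 30.34 is covered: preferential rate 4% applies instead.
The additional-duty order on 30.34 targets Tyresta, not Naresta; it does not apply.
Duty = $189,980.78 × 4% = $7,599.23.
Line 2 (74.96, Tyresta, 3,994 units, $368,805.96):
Base rate for 74.96 is 15%.
Additional duty on 74.96 from Tyresta: +31.3%. Applied ad valorem rate: 15% + 31.3% = 46.3%.
Duty = $368,805.96 × 46.3% = $170,757.16.
Line 3 (27.55, Naresta, 263 units, $21,134.68):
Base rate for 27.55 is 11.5%.
Origin Naresta qualifies under the Drenica–Naresta agreement and 27.55 is covered: preferential rate 7% applies instead.
Duty = $21,134.68 × 7% = $1,479.43.
Line 4 (52.34, Naresta, 6,995 units, $651,374.40):
Code 52.34 is under a tariff-rate quota (threshold 4,015 units). In-quota: 4,015 units at 10%; over-quota: 2,980 units at 15%.
Pro-rata value split: in-quota = $651,374.40 × 4,015/6,995 = $373,876.80; over-quota = $651,374.40 − $373,876.80 = $277,497.60.
In-quota duty = $373,876.80 × 10% = $37,387.68. Over-quota duty = $277,497.60 × 15% = $41,624.64.
Line duty = $37,387.68 + $41,624.64 = $79,012.32.
Total = $7,599.23 + $170,757.16 + $1,479.43 + $79,012.32 = $258,848.14.

$258,848.14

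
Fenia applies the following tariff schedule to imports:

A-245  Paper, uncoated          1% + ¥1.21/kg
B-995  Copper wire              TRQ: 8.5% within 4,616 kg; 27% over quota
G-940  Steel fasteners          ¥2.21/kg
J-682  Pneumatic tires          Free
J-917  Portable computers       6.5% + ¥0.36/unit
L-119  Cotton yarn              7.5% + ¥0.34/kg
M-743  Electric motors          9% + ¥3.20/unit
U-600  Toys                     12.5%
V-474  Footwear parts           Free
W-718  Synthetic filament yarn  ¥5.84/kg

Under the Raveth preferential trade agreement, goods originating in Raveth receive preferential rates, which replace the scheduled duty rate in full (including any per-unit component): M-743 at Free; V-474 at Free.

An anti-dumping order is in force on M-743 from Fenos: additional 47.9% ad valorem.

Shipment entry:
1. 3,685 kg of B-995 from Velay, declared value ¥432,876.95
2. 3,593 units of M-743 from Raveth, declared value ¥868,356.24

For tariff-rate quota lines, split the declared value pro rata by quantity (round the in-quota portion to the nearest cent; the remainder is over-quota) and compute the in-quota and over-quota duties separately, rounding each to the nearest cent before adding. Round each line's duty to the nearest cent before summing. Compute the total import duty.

Line 1 (B-995, Velay, 3,685 kg, ¥432,876.95):
Code B-995 is under a tariff-rate quota (threshold 4,616 kg). Quantity 3,685 kg is within the quota, so the in-quota rate 8.5% applies to the full value.
Duty = ¥432,876.95 × 8.5% = ¥36,794.54.
Line 2 (M-743, Raveth, 3,593 units, ¥868,356.24):
Base rate for M-743 is 9% + ¥3.20/unit.
Origin Raveth qualifies under the Fenia–Raveth agreement and M-743 is covered: preferential rate Free applies instead.
The additional-duty order on M-743 targets Fenos, not Raveth; it does not apply.
Duty = ¥868,356.24 × 0% = ¥0.00.
Total = ¥36,794.54 + ¥0.00 = ¥36,794.54.

¥36,794.54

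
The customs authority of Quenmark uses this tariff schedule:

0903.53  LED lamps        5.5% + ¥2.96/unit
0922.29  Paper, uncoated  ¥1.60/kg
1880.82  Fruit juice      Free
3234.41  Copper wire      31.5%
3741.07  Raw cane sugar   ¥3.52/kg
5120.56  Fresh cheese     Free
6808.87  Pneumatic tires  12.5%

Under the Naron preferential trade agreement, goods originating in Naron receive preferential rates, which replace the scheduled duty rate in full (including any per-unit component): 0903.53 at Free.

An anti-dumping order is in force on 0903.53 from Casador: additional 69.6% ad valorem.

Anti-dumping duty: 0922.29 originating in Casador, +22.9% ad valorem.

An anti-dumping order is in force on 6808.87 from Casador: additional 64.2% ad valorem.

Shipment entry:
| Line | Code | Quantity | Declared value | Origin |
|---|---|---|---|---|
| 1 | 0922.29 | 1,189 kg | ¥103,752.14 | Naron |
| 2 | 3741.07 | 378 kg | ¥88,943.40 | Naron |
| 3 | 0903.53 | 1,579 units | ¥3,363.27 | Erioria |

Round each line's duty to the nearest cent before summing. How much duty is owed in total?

¥8,091.78

Line 1 (0922.29, Naron, 1,189 kg, ¥103,752.14):
Base rate for 0922.29 is ¥1.60/kg.
Origin Naron is the FTA partner but 0922.29 is not on the preference list; base rate stands.
The additional-duty order on 0922.29 targets Casador, not Naron; it does not apply.
Duty = 1,189 × ¥1.60 = ¥1,902.40.
Line 2 (3741.07, Naron, 378 kg, ¥88,943.40):
Base rate for 3741.07 is ¥3.52/kg.
Origin Naron is the FTA partner but 3741.07 is not on the preference list; base rate stands.
Duty = 378 × ¥3.52 = ¥1,330.56.
Line 3 (0903.53, Erioria, 1,579 units, ¥3,363.27):
Base rate for 0903.53 is 5.5% + ¥2.96/unit.
0903.53 has an FTA preferential rate, but origin Erioria is not Naron; base rate stands.
The additional-duty order on 0903.53 targets Casador, not Erioria; it does not apply.
Duty = ¥3,363.27 × 5.5% + 1,579 × ¥2.96 = ¥4,858.82.
Total = ¥1,902.40 + ¥1,330.56 + ¥4,858.82 = ¥8,091.78.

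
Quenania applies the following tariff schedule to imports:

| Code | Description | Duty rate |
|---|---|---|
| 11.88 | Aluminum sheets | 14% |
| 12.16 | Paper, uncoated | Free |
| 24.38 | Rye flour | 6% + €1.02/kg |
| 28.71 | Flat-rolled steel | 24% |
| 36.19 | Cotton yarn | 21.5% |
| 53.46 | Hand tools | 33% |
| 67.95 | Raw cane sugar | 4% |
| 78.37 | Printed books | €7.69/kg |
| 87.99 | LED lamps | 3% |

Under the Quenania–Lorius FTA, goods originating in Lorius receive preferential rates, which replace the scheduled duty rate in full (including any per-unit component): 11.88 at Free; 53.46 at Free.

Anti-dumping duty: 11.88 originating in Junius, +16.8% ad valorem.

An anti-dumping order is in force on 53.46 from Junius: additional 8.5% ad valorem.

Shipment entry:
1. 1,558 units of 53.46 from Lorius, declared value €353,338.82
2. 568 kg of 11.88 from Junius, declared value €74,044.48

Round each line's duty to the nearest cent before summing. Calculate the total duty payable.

€22,805.70

Line 1 (53.46, Lorius, 1,558 units, €353,338.82):
Base rate for 53.46 is 33%.
Origin Lorius qualifies under the Quenania–Lorius agreement and 53.46 is covered: preferential rate Free applies instead.
The additional-duty order on 53.46 targets Junius, not Lorius; it does not apply.
Duty = €353,338.82 × 0% = €0.00.
Line 2 (11.88, Junius, 568 kg, €74,044.48):
Base rate for 11.88 is 14%.
11.88 has an FTA preferential rate, but origin Junius is not Lorius; base rate stands.
Additional duty on 11.88 from Junius: +16.8%. Applied ad valorem rate: 14% + 16.8% = 30.8%.
Duty = €74,044.48 × 30.8% = €22,805.70.
Total = €0.00 + €22,805.70 = €22,805.70.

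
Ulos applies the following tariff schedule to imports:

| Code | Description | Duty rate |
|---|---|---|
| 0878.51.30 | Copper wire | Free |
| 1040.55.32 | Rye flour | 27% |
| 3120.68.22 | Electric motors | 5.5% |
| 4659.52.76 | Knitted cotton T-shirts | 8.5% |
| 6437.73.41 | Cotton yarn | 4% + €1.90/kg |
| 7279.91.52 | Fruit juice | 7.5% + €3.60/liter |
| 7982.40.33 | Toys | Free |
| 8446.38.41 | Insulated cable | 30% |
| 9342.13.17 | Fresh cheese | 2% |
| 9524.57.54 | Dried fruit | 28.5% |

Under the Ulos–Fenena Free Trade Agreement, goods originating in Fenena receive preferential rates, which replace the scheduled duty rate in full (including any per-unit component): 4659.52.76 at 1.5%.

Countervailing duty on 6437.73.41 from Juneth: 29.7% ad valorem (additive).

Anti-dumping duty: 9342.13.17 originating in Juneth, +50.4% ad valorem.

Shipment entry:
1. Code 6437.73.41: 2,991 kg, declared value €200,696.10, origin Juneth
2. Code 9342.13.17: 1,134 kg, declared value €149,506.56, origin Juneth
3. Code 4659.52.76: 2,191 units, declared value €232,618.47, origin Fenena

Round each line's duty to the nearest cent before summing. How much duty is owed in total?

Line 1 (6437.73.41, Juneth, 2,991 kg, €200,696.10):
Base rate for 6437.73.41 is 4% + €1.90/kg.
Additional duty on 6437.73.41 from Juneth: +29.7%. Applied ad valorem rate: 4% + 29.7% = 33.7%.
Duty = €200,696.10 × 33.7% + 2,991 × €1.90 = €73,317.49.
Line 2 (9342.13.17, Juneth, 1,134 kg, €149,506.56):
Base rate for 9342.13.17 is 2%.
Additional duty on 9342.13.17 from Juneth: +50.4%. Applied ad valorem rate: 2% + 50.4% = 52.4%.
Duty = €149,506.56 × 52.4% = €78,341.44.
Line 3 (4659.52.76, Fenena, 2,191 units, €232,618.47):
Base rate for 4659.52.76 is 8.5%.
Origin Fenena qualifies under the Ulos–Fenena agreement and 4659.52.76 is covered: preferential rate 1.5% applies instead.
Duty = €232,618.47 × 1.5% = €3,489.28.
Total = €73,317.49 + €78,341.44 + €3,489.28 = €155,148.21.

€155,148.21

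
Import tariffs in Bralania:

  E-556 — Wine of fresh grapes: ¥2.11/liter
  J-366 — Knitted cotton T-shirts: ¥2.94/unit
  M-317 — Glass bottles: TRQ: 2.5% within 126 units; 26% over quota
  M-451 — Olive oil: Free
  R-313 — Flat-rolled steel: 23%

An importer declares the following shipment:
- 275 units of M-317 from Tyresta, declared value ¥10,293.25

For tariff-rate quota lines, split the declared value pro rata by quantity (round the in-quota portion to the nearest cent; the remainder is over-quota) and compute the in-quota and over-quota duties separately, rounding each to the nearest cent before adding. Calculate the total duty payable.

¥1,567.94

Line 1 (M-317, Tyresta, 275 units, ¥10,293.25):
Code M-317 is under a tariff-rate quota (threshold 126 units). In-quota: 126 units at 2.5%; over-quota: 149 units at 26%.
Pro-rata value split: in-quota = ¥10,293.25 × 126/275 = ¥4,716.18; over-quota = ¥10,293.25 − ¥4,716.18 = ¥5,577.07.
In-quota duty = ¥4,716.18 × 2.5% = ¥117.90. Over-quota duty = ¥5,577.07 × 26% = ¥1,450.04.
Line duty = ¥117.90 + ¥1,450.04 = ¥1,567.94.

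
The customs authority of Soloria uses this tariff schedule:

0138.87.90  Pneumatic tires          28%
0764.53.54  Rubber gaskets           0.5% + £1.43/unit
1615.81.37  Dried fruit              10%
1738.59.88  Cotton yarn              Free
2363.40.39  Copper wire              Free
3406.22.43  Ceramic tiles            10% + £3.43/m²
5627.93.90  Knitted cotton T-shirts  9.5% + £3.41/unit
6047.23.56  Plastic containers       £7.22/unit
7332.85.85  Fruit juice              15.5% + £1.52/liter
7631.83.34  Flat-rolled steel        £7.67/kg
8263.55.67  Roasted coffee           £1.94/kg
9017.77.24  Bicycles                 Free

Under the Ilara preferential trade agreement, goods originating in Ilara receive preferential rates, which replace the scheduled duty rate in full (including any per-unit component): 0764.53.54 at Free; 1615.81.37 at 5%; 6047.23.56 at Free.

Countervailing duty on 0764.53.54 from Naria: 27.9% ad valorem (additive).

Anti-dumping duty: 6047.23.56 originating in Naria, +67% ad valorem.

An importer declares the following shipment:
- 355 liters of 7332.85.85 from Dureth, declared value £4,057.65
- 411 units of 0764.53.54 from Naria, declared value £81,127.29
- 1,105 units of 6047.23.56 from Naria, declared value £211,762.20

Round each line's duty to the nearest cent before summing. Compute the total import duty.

Line 1 (7332.85.85, Dureth, 355 liters, £4,057.65):
Base rate for 7332.85.85 is 15.5% + £1.52/liter.
Duty = £4,057.65 × 15.5% + 355 × £1.52 = £1,168.54.
Line 2 (0764.53.54, Naria, 411 units, £81,127.29):
Base rate for 0764.53.54 is 0.5% + £1.43/unit.
0764.53.54 has an FTA preferential rate, but origin Naria is not Ilara; base rate stands.
Additional duty on 0764.53.54 from Naria: +27.9%. Applied ad valorem rate: 0.5% + 27.9% = 28.4%.
Duty = £81,127.29 × 28.4% + 411 × £1.43 = £23,627.88.
Line 3 (6047.23.56, Naria, 1,105 units, £211,762.20):
Base rate for 6047.23.56 is £7.22/unit.
6047.23.56 has an FTA preferential rate, but origin Naria is not Ilara; base rate stands.
Additional duty on 6047.23.56 from Naria: +67% ad valorem. Applied ad valorem rate = 67%.
Duty = £211,762.20 × 67% + 1,105 × £7.22 = £149,858.77.
Total = £1,168.54 + £23,627.88 + £149,858.77 = £174,655.19.

£174,655.19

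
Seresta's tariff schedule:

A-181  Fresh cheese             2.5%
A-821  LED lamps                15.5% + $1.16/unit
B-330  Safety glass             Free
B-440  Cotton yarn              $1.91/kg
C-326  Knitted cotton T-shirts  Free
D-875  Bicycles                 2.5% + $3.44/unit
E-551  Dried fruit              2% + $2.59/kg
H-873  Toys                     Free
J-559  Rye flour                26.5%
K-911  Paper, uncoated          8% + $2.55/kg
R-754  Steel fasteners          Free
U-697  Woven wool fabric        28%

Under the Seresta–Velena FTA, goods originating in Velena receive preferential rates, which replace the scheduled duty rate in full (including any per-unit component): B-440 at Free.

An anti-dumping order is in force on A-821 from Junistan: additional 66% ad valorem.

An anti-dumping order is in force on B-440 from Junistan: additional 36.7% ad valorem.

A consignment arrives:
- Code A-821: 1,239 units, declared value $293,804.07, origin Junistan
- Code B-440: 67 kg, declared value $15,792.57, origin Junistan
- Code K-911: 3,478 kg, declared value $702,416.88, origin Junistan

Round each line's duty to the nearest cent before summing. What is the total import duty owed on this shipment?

Line 1 (A-821, Junistan, 1,239 units, $293,804.07):
Base rate for A-821 is 15.5% + $1.16/unit.
Additional duty on A-821 from Junistan: +66%. Applied ad valorem rate: 15.5% + 66% = 81.5%.
Duty = $293,804.07 × 81.5% + 1,239 × $1.16 = $240,887.56.
Line 2 (B-440, Junistan, 67 kg, $15,792.57):
Base rate for B-440 is $1.91/kg.
B-440 has an FTA preferential rate, but origin Junistan is not Velena; base rate stands.
Additional duty on B-440 from Junistan: +36.7% ad valorem. Applied ad valorem rate = 36.7%.
Duty = $15,792.57 × 36.7% + 67 × $1.91 = $5,923.84.
Line 3 (K-911, Junistan, 3,478 kg, $702,416.88):
Base rate for K-911 is 8% + $2.55/kg.
Duty = $702,416.88 × 8% + 3,478 × $2.55 = $65,062.25.
Total = $240,887.56 + $5,923.84 + $65,062.25 = $311,873.65.

$311,873.65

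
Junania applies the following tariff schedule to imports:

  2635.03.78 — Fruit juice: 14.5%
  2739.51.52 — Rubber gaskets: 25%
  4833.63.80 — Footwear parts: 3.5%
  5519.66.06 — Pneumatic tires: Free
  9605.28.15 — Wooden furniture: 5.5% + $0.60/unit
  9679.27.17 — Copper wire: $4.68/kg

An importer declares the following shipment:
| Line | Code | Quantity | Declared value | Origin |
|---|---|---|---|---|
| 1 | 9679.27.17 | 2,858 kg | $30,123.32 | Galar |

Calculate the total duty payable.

Line 1 (9679.27.17, Galar, 2,858 kg, $30,123.32):
Base rate for 9679.27.17 is $4.68/kg.
Duty = 2,858 × $4.68 = $13,375.44.

$13,375.44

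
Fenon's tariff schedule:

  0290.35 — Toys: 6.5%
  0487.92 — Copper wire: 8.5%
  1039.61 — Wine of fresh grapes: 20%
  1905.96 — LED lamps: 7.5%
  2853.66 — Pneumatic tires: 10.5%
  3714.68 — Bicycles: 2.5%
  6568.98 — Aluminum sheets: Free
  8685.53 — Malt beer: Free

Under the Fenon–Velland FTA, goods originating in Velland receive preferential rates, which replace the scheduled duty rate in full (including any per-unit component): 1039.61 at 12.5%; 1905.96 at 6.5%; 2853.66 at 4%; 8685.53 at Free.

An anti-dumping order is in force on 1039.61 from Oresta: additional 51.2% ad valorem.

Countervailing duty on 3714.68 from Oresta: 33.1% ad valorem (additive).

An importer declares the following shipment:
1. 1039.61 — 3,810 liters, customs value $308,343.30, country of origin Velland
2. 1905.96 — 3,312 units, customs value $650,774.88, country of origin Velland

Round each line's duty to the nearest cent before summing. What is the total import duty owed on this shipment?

Line 1 (1039.61, Velland, 3,810 liters, $308,343.30):
Base rate for 1039.61 is 20%.
Origin Velland qualifies under the Fenon–Velland agreement and 1039.61 is covered: preferential rate 12.5% applies instead.
The additional-duty order on 1039.61 targets Oresta, not Velland; it does not apply.
Duty = $308,343.30 × 12.5% = $38,542.91.
Line 2 (1905.96, Velland, 3,312 units, $650,774.88):
Base rate for 1905.96 is 7.5%.
Origin Velland qualifies under the Fenon–Velland agreement and 1905.96 is covered: preferential rate 6.5% applies instead.
Duty = $650,774.88 × 6.5% = $42,300.37.
Total = $38,542.91 + $42,300.37 = $80,843.28.

$80,843.28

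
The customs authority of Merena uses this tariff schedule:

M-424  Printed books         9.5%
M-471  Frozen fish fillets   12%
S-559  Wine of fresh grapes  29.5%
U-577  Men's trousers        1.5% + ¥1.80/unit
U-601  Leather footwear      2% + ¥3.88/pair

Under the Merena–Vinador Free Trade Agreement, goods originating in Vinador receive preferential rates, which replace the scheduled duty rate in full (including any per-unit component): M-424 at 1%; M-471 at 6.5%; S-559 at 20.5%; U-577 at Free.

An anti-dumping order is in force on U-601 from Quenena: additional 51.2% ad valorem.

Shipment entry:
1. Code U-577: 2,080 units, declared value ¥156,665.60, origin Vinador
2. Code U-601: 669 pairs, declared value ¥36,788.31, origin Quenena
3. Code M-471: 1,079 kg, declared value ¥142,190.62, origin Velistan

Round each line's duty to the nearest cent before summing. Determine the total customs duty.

Line 1 (U-577, Vinador, 2,080 units, ¥156,665.60):
Base rate for U-577 is 1.5% + ¥1.80/unit.
Origin Vinador qualifies under the Merena–Vinador agreement and U-577 is covered: preferential rate Free applies instead.
Duty = ¥156,665.60 × 0% = ¥0.00.
Line 2 (U-601, Quenena, 669 pairs, ¥36,788.31):
Base rate for U-601 is 2% + ¥3.88/pair.
Additional duty on U-601 from Quenena: +51.2%. Applied ad valorem rate: 2% + 51.2% = 53.2%.
Duty = ¥36,788.31 × 53.2% + 669 × ¥3.88 = ¥22,167.10.
Line 3 (M-471, Velistan, 1,079 kg, ¥142,190.62):
Base rate for M-471 is 12%.
M-471 has an FTA preferential rate, but origin Velistan is not Vinador; base rate stands.
Duty = ¥142,190.62 × 12% = ¥17,062.87.
Total = ¥0.00 + ¥22,167.10 + ¥17,062.87 = ¥39,229.97.

¥39,229.97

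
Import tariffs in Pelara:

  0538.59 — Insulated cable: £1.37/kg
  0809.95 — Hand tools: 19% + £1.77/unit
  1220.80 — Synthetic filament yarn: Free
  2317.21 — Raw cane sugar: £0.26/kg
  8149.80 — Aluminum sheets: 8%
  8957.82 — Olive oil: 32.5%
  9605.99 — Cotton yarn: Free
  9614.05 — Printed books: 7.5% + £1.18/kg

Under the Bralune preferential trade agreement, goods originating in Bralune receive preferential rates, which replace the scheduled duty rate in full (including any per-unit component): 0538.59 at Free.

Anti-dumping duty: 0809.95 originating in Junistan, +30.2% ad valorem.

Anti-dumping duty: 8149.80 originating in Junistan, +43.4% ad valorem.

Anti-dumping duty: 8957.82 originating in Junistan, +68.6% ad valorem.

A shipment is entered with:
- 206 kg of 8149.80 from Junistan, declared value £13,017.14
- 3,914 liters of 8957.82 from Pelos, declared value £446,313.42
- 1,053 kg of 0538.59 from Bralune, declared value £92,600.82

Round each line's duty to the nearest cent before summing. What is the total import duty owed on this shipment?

£151,742.67

Line 1 (8149.80, Junistan, 206 kg, £13,017.14):
Base rate for 8149.80 is 8%.
Additional duty on 8149.80 from Junistan: +43.4%. Applied ad valorem rate: 8% + 43.4% = 51.4%.
Duty = £13,017.14 × 51.4% = £6,690.81.
Line 2 (8957.82, Pelos, 3,914 liters, £446,313.42):
Base rate for 8957.82 is 32.5%.
The additional-duty order on 8957.82 targets Junistan, not Pelos; it does not apply.
Duty = £446,313.42 × 32.5% = £145,051.86.
Line 3 (0538.59, Bralune, 1,053 kg, £92,600.82):
Base rate for 0538.59 is £1.37/kg.
Origin Bralune qualifies under the Pelara–Bralune agreement and 0538.59 is covered: preferential rate Free applies instead.
Duty = £92,600.82 × 0% = £0.00.
Total = £6,690.81 + £145,051.86 + £0.00 = £151,742.67.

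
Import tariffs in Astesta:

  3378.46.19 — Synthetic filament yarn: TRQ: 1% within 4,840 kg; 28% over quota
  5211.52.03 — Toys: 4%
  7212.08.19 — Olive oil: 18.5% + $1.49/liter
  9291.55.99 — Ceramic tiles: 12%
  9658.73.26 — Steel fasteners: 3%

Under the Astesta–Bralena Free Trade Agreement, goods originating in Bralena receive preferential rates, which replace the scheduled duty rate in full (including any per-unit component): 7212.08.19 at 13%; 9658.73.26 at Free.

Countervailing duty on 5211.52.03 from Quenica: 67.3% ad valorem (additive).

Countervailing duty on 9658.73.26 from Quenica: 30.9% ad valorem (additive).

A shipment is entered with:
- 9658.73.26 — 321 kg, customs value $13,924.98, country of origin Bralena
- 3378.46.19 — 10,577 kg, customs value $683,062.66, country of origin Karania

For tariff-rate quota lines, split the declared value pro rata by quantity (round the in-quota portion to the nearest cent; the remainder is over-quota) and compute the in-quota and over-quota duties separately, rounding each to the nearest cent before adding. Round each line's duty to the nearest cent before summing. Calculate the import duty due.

$106,864.40

Line 1 (9658.73.26, Bralena, 321 kg, $13,924.98):
Base rate for 9658.73.26 is 3%.
Origin Bralena qualifies under the Astesta–Bralena agreement and 9658.73.26 is covered: preferential rate Free applies instead.
The additional-duty order on 9658.73.26 targets Quenica, not Bralena; it does not apply.
Duty = $13,924.98 × 0% = $0.00.
Line 2 (3378.46.19, Karania, 10,577 kg, $683,062.66):
Code 3378.46.19 is under a tariff-rate quota (threshold 4,840 kg). In-quota: 4,840 kg at 1%; over-quota: 5,737 kg at 28%.
Pro-rata value split: in-quota = $683,062.66 × 4,840/10,577 = $312,567.20; over-quota = $683,062.66 − $312,567.20 = $370,495.46.
In-quota duty = $312,567.20 × 1% = $3,125.67. Over-quota duty = $370,495.46 × 28% = $103,738.73.
Line duty = $3,125.67 + $103,738.73 = $106,864.40.
Total = $0.00 + $106,864.40 = $106,864.40.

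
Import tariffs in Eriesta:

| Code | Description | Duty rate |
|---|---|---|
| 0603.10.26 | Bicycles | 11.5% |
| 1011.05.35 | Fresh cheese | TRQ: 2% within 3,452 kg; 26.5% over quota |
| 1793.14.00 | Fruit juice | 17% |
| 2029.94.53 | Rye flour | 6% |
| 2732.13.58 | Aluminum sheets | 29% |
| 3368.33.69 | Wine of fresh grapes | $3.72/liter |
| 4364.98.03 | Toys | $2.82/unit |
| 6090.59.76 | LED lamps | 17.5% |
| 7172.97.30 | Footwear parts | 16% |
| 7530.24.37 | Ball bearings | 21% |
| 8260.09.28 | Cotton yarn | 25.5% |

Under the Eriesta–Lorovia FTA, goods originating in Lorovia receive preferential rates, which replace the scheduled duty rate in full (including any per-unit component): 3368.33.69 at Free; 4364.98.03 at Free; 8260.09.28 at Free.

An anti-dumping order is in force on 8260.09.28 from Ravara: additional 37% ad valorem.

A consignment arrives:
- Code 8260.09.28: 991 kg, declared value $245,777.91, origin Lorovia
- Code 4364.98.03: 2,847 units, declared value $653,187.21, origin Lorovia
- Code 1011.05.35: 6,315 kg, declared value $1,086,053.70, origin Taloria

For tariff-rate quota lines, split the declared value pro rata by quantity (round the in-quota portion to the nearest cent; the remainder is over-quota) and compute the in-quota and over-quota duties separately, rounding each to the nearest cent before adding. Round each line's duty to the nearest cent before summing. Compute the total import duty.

Line 1 (8260.09.28, Lorovia, 991 kg, $245,777.91):
Base rate for 8260.09.28 is 25.5%.
Origin Lorovia qualifies under the Eriesta–Lorovia agreement and 8260.09.28 is covered: preferential rate Free applies instead.
The additional-duty order on 8260.09.28 targets Ravara, not Lorovia; it does not apply.
Duty = $245,777.91 × 0% = $0.00.
Line 2 (4364.98.03, Lorovia, 2,847 units, $653,187.21):
Base rate for 4364.98.03 is $2.82/unit.
Origin Lorovia qualifies under the Eriesta–Lorovia agreement and 4364.98.03 is covered: preferential rate Free applies instead.
Duty = $653,187.21 × 0% = $0.00.
Line 3 (1011.05.35, Taloria, 6,315 kg, $1,086,053.70):
Code 1011.05.35 is under a tariff-rate quota (threshold 3,452 kg). In-quota: 3,452 kg at 2%; over-quota: 2,863 kg at 26.5%.
Pro-rata value split: in-quota = $1,086,053.70 × 3,452/6,315 = $593,674.96; over-quota = $1,086,053.70 − $593,674.96 = $492,378.74.
In-quota duty = $593,674.96 × 2% = $11,873.50. Over-quota duty = $492,378.74 × 26.5% = $130,480.37.
Line duty = $11,873.50 + $130,480.37 = $142,353.87.
Total = $0.00 + $0.00 + $142,353.87 = $142,353.87.

$142,353.87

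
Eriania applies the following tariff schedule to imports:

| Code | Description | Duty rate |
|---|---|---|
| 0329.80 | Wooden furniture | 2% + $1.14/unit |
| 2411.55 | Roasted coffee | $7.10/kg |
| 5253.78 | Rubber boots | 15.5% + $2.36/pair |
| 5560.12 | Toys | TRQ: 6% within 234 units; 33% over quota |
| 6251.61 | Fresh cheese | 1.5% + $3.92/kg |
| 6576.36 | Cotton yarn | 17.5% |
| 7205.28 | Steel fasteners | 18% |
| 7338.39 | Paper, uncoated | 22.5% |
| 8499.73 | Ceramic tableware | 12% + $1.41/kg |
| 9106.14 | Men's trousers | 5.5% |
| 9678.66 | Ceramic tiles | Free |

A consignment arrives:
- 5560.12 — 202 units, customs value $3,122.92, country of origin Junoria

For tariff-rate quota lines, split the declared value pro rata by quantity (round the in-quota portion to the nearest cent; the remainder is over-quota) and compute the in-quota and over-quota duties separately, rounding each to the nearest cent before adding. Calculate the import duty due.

$187.38

Line 1 (5560.12, Junoria, 202 units, $3,122.92):
Code 5560.12 is under a tariff-rate quota (threshold 234 units). Quantity 202 units is within the quota, so the in-quota rate 6% applies to the full value.
Duty = $3,122.92 × 6% = $187.38.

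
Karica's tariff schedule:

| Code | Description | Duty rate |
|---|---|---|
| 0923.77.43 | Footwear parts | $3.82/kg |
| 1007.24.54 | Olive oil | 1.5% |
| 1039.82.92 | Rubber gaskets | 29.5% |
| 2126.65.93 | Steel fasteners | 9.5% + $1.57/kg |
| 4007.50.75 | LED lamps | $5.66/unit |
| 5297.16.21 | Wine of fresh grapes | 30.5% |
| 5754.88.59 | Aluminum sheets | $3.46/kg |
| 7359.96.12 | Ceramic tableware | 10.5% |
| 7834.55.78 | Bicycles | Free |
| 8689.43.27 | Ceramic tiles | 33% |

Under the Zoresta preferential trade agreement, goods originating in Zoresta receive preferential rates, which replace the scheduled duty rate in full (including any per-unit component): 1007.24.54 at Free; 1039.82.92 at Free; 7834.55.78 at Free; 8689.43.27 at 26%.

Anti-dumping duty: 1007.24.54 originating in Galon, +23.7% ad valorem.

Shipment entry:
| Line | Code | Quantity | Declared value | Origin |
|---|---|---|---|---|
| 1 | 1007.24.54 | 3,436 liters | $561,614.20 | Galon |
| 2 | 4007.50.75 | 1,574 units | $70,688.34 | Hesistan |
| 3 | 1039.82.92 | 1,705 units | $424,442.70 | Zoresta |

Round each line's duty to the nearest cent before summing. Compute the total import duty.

$150,435.62

Line 1 (1007.24.54, Galon, 3,436 liters, $561,614.20):
Base rate for 1007.24.54 is 1.5%.
1007.24.54 has an FTA preferential rate, but origin Galon is not Zoresta; base rate stands.
Additional duty on 1007.24.54 from Galon: +23.7%. Applied ad valorem rate: 1.5% + 23.7% = 25.2%.
Duty = $561,614.20 × 25.2% = $141,526.78.
Line 2 (4007.50.75, Hesistan, 1,574 units, $70,688.34):
Base rate for 4007.50.75 is $5.66/unit.
Duty = 1,574 × $5.66 = $8,908.84.
Line 3 (1039.82.92, Zoresta, 1,705 units, $424,442.70):
Base rate for 1039.82.92 is 29.5%.
Origin Zoresta qualifies under the Karica–Zoresta agreement and 1039.82.92 is covered: preferential rate Free applies instead.
Duty = $424,442.70 × 0% = $0.00.
Total = $141,526.78 + $8,908.84 + $0.00 = $150,435.62.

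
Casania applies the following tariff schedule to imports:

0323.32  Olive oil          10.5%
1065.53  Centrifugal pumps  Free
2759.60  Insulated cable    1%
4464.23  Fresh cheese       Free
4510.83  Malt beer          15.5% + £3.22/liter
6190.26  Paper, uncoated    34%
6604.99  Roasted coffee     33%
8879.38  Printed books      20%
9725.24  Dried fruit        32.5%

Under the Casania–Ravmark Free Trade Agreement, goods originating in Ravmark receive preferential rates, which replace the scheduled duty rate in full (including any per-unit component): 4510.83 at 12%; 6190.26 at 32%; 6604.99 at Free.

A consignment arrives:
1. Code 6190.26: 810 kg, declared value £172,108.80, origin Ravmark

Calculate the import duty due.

£55,074.82

Line 1 (6190.26, Ravmark, 810 kg, £172,108.80):
Base rate for 6190.26 is 34%.
Origin Ravmark qualifies under the Casania–Ravmark agreement and 6190.26 is covered: preferential rate 32% applies instead.
Duty = £172,108.80 × 32% = £55,074.82.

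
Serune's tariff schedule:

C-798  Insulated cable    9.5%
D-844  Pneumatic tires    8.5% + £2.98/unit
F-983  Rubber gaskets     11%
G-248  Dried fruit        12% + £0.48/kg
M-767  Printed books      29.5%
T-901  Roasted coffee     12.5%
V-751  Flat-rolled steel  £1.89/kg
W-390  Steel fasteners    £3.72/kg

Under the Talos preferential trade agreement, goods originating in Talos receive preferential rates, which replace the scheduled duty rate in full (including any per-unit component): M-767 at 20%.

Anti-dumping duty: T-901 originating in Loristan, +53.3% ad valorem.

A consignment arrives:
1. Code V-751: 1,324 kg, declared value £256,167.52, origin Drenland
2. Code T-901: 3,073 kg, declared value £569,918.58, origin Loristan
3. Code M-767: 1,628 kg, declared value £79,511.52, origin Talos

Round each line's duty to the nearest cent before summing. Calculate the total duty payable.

Line 1 (V-751, Drenland, 1,324 kg, £256,167.52):
Base rate for V-751 is £1.89/kg.
Duty = 1,324 × £1.89 = £2,502.36.
Line 2 (T-901, Loristan, 3,073 kg, £569,918.58):
Base rate for T-901 is 12.5%.
Additional duty on T-901 from Loristan: +53.3%. Applied ad valorem rate: 12.5% + 53.3% = 65.8%.
Duty = £569,918.58 × 65.8% = £375,006.43.
Line 3 (M-767, Talos, 1,628 kg, £79,511.52):
Base rate for M-767 is 29.5%.
Origin Talos qualifies under the Serune–Talos agreement and M-767 is covered: preferential rate 20% applies instead.
Duty = £79,511.52 × 20% = £15,902.30.
Total = £2,502.36 + £375,006.43 + £15,902.30 = £393,411.09.

£393,411.09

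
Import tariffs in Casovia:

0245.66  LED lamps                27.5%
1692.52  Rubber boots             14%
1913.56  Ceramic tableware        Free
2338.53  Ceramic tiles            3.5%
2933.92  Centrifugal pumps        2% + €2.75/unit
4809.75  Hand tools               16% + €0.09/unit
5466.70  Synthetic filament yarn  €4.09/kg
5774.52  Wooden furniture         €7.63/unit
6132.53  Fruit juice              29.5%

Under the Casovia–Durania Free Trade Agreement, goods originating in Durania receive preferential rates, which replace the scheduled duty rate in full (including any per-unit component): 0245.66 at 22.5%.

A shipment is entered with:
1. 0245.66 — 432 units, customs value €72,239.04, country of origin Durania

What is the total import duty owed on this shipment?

€16,253.78

Line 1 (0245.66, Durania, 432 units, €72,239.04):
Base rate for 0245.66 is 27.5%.
Origin Durania qualifies under the Casovia–Durania agreement and 0245.66 is covered: preferential rate 22.5% applies instead.
Duty = €72,239.04 × 22.5% = €16,253.78.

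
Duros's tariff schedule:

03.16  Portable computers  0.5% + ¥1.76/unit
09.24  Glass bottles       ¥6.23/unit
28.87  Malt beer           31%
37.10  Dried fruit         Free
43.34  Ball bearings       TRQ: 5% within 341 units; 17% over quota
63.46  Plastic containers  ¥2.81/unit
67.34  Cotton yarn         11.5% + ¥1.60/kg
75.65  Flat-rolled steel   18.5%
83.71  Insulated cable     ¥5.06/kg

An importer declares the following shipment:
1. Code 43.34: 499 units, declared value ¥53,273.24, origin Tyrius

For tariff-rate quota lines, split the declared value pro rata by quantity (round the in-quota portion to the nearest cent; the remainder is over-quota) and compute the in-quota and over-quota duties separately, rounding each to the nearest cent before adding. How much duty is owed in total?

Line 1 (43.34, Tyrius, 499 units, ¥53,273.24):
Code 43.34 is under a tariff-rate quota (threshold 341 units). In-quota: 341 units at 5%; over-quota: 158 units at 17%.
Pro-rata value split: in-quota = ¥53,273.24 × 341/499 = ¥36,405.16; over-quota = ¥53,273.24 − ¥36,405.16 = ¥16,868.08.
In-quota duty = ¥36,405.16 × 5% = ¥1,820.26. Over-quota duty = ¥16,868.08 × 17% = ¥2,867.57.
Line duty = ¥1,820.26 + ¥2,867.57 = ¥4,687.83.

¥4,687.83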